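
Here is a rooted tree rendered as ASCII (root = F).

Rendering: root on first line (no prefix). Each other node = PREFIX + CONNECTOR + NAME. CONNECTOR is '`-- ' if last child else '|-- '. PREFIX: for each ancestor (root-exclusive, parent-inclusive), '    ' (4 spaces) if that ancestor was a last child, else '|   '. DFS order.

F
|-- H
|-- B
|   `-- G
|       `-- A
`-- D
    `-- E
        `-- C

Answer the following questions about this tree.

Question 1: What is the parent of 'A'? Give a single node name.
Answer: G

Derivation:
Scan adjacency: A appears as child of G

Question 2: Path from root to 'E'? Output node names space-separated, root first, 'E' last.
Answer: F D E

Derivation:
Walk down from root: F -> D -> E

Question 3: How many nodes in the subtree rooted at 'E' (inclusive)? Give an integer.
Answer: 2

Derivation:
Subtree rooted at E contains: C, E
Count = 2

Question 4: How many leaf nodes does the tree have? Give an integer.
Leaves (nodes with no children): A, C, H

Answer: 3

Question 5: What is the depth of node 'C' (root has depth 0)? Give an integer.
Path from root to C: F -> D -> E -> C
Depth = number of edges = 3

Answer: 3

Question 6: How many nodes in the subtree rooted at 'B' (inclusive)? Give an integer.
Answer: 3

Derivation:
Subtree rooted at B contains: A, B, G
Count = 3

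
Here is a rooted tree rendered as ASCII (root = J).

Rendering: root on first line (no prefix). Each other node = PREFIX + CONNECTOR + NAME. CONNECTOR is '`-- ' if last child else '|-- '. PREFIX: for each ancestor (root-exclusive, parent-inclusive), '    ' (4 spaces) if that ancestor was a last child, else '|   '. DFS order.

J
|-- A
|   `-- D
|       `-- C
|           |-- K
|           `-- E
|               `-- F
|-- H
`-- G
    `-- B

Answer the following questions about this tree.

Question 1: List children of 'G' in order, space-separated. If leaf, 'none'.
Node G's children (from adjacency): B

Answer: B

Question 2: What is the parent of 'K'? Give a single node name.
Scan adjacency: K appears as child of C

Answer: C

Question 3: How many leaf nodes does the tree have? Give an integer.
Leaves (nodes with no children): B, F, H, K

Answer: 4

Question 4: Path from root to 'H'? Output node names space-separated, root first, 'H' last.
Walk down from root: J -> H

Answer: J H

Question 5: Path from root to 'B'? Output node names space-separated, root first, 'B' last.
Walk down from root: J -> G -> B

Answer: J G B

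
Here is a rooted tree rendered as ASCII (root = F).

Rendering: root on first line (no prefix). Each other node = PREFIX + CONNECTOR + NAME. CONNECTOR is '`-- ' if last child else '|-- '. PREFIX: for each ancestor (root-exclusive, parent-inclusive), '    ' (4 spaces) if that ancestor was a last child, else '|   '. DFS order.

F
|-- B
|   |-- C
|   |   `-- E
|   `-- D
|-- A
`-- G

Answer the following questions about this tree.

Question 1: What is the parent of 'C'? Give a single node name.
Answer: B

Derivation:
Scan adjacency: C appears as child of B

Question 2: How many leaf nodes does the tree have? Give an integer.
Answer: 4

Derivation:
Leaves (nodes with no children): A, D, E, G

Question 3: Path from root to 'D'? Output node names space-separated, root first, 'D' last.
Answer: F B D

Derivation:
Walk down from root: F -> B -> D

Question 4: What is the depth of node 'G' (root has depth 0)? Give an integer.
Answer: 1

Derivation:
Path from root to G: F -> G
Depth = number of edges = 1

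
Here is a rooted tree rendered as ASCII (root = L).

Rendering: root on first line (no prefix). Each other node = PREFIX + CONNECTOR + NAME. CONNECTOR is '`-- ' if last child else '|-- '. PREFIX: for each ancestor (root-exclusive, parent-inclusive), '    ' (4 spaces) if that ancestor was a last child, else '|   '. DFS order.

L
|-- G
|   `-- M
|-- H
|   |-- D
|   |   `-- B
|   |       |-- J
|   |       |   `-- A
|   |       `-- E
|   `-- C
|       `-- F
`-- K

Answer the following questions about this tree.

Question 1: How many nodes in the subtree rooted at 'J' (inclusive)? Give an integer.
Subtree rooted at J contains: A, J
Count = 2

Answer: 2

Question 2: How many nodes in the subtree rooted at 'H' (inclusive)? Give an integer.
Answer: 8

Derivation:
Subtree rooted at H contains: A, B, C, D, E, F, H, J
Count = 8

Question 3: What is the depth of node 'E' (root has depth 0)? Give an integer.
Path from root to E: L -> H -> D -> B -> E
Depth = number of edges = 4

Answer: 4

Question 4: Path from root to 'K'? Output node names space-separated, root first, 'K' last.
Answer: L K

Derivation:
Walk down from root: L -> K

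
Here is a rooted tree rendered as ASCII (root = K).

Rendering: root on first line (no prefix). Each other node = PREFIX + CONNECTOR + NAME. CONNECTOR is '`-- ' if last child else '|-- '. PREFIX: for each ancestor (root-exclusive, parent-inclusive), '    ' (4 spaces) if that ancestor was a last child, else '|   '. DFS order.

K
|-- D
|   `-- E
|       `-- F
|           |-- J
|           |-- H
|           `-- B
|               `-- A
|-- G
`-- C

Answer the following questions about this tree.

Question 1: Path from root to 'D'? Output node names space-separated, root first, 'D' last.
Answer: K D

Derivation:
Walk down from root: K -> D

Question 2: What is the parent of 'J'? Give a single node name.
Answer: F

Derivation:
Scan adjacency: J appears as child of F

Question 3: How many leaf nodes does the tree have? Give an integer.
Leaves (nodes with no children): A, C, G, H, J

Answer: 5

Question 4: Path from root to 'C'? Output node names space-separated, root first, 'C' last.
Answer: K C

Derivation:
Walk down from root: K -> C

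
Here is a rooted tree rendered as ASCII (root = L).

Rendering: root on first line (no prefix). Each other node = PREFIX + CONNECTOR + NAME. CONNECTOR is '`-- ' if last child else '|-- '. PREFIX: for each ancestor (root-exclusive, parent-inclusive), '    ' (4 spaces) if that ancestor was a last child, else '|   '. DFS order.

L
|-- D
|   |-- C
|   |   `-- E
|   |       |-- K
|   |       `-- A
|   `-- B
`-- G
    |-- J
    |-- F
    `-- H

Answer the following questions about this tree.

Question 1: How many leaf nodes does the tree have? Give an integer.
Answer: 6

Derivation:
Leaves (nodes with no children): A, B, F, H, J, K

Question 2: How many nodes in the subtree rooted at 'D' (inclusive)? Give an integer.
Answer: 6

Derivation:
Subtree rooted at D contains: A, B, C, D, E, K
Count = 6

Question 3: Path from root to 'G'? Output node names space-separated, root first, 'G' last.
Answer: L G

Derivation:
Walk down from root: L -> G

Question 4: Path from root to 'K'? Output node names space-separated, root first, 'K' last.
Walk down from root: L -> D -> C -> E -> K

Answer: L D C E K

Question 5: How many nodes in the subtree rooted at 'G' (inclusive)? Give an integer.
Subtree rooted at G contains: F, G, H, J
Count = 4

Answer: 4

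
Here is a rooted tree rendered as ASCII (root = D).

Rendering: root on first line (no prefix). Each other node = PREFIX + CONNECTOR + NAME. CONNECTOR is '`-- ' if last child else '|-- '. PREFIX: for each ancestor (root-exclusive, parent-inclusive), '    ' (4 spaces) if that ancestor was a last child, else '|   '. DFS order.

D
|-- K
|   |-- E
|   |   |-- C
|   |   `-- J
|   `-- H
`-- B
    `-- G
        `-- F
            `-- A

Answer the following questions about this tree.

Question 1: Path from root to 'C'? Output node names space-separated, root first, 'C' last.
Answer: D K E C

Derivation:
Walk down from root: D -> K -> E -> C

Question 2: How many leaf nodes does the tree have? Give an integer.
Answer: 4

Derivation:
Leaves (nodes with no children): A, C, H, J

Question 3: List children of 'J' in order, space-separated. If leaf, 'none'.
Answer: none

Derivation:
Node J's children (from adjacency): (leaf)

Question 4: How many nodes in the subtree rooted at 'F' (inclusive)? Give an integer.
Answer: 2

Derivation:
Subtree rooted at F contains: A, F
Count = 2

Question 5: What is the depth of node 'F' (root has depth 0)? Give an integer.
Path from root to F: D -> B -> G -> F
Depth = number of edges = 3

Answer: 3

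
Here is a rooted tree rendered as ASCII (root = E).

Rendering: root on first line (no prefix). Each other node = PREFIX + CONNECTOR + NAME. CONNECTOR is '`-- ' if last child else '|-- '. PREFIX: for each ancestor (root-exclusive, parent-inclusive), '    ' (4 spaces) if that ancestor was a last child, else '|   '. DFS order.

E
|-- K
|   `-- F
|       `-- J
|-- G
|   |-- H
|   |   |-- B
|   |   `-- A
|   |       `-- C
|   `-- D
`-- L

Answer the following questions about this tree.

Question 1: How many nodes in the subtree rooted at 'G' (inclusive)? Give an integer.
Subtree rooted at G contains: A, B, C, D, G, H
Count = 6

Answer: 6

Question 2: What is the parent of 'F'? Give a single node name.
Scan adjacency: F appears as child of K

Answer: K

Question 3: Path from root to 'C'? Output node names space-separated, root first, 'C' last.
Walk down from root: E -> G -> H -> A -> C

Answer: E G H A C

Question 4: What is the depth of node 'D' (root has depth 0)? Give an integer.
Answer: 2

Derivation:
Path from root to D: E -> G -> D
Depth = number of edges = 2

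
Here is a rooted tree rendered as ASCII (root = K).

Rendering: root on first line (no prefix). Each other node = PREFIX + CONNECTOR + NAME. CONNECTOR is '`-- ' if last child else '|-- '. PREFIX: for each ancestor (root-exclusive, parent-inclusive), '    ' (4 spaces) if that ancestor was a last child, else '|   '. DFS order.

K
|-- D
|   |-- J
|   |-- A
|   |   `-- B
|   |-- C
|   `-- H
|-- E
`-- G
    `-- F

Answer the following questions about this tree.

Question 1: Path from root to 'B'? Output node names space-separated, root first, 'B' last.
Answer: K D A B

Derivation:
Walk down from root: K -> D -> A -> B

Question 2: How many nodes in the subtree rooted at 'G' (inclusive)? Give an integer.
Answer: 2

Derivation:
Subtree rooted at G contains: F, G
Count = 2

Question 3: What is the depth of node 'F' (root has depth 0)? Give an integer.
Answer: 2

Derivation:
Path from root to F: K -> G -> F
Depth = number of edges = 2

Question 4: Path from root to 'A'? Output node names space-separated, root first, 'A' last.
Answer: K D A

Derivation:
Walk down from root: K -> D -> A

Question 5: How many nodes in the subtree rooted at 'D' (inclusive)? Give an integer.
Answer: 6

Derivation:
Subtree rooted at D contains: A, B, C, D, H, J
Count = 6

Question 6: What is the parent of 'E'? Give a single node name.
Scan adjacency: E appears as child of K

Answer: K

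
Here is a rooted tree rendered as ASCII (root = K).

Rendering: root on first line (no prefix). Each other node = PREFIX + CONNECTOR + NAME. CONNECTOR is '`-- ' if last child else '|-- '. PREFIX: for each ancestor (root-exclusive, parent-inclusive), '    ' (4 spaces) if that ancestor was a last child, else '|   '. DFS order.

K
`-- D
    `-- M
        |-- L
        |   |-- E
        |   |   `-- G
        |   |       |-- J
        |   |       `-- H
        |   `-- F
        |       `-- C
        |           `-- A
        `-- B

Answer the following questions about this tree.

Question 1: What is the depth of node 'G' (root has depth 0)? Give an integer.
Answer: 5

Derivation:
Path from root to G: K -> D -> M -> L -> E -> G
Depth = number of edges = 5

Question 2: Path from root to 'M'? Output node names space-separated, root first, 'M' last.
Walk down from root: K -> D -> M

Answer: K D M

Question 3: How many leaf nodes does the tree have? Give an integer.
Leaves (nodes with no children): A, B, H, J

Answer: 4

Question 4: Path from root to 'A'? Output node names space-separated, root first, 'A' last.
Walk down from root: K -> D -> M -> L -> F -> C -> A

Answer: K D M L F C A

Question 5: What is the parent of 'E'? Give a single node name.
Answer: L

Derivation:
Scan adjacency: E appears as child of L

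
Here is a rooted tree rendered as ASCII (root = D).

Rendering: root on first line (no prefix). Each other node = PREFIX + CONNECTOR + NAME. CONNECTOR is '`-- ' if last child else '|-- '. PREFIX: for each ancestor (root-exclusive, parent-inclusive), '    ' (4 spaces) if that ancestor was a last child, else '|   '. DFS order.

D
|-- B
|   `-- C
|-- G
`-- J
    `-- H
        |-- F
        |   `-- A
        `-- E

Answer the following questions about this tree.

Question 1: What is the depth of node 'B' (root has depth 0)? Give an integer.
Answer: 1

Derivation:
Path from root to B: D -> B
Depth = number of edges = 1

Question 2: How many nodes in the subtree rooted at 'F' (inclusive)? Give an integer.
Subtree rooted at F contains: A, F
Count = 2

Answer: 2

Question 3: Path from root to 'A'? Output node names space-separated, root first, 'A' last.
Answer: D J H F A

Derivation:
Walk down from root: D -> J -> H -> F -> A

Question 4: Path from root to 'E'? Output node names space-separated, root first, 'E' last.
Answer: D J H E

Derivation:
Walk down from root: D -> J -> H -> E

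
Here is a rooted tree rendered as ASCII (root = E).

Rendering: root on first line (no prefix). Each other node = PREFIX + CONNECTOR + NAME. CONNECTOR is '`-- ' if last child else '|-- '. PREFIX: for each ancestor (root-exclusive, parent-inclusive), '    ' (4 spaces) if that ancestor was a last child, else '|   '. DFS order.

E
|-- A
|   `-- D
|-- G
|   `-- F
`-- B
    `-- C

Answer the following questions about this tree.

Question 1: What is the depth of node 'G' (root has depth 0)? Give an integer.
Path from root to G: E -> G
Depth = number of edges = 1

Answer: 1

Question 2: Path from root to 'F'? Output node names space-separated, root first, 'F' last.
Walk down from root: E -> G -> F

Answer: E G F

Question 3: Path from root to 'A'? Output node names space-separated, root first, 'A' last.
Walk down from root: E -> A

Answer: E A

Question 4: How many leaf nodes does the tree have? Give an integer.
Leaves (nodes with no children): C, D, F

Answer: 3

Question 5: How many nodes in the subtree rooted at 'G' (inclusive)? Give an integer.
Answer: 2

Derivation:
Subtree rooted at G contains: F, G
Count = 2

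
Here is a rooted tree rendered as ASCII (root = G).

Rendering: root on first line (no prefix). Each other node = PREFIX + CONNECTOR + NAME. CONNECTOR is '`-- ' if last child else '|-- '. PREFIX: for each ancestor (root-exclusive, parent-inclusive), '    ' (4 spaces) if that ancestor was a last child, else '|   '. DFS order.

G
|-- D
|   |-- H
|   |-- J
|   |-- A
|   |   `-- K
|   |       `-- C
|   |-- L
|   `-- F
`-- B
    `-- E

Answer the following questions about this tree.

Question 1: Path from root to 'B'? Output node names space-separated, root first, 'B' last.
Walk down from root: G -> B

Answer: G B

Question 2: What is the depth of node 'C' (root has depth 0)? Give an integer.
Answer: 4

Derivation:
Path from root to C: G -> D -> A -> K -> C
Depth = number of edges = 4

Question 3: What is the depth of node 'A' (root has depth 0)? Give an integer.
Answer: 2

Derivation:
Path from root to A: G -> D -> A
Depth = number of edges = 2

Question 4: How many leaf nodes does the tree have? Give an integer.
Answer: 6

Derivation:
Leaves (nodes with no children): C, E, F, H, J, L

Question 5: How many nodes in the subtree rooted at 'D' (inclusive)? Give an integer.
Subtree rooted at D contains: A, C, D, F, H, J, K, L
Count = 8

Answer: 8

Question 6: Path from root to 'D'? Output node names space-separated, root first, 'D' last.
Walk down from root: G -> D

Answer: G D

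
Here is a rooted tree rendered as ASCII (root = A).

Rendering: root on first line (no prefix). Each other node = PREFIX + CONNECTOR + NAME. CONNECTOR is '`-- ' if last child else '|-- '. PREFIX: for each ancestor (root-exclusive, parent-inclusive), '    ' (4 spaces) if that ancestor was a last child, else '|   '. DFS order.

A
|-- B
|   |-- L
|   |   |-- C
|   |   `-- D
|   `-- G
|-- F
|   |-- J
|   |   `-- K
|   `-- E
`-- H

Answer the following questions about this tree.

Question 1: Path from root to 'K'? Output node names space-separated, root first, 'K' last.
Answer: A F J K

Derivation:
Walk down from root: A -> F -> J -> K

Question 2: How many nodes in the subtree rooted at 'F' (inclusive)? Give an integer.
Subtree rooted at F contains: E, F, J, K
Count = 4

Answer: 4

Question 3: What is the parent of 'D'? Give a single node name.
Scan adjacency: D appears as child of L

Answer: L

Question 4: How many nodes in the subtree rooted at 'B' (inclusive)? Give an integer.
Answer: 5

Derivation:
Subtree rooted at B contains: B, C, D, G, L
Count = 5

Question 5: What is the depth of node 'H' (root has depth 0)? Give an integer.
Answer: 1

Derivation:
Path from root to H: A -> H
Depth = number of edges = 1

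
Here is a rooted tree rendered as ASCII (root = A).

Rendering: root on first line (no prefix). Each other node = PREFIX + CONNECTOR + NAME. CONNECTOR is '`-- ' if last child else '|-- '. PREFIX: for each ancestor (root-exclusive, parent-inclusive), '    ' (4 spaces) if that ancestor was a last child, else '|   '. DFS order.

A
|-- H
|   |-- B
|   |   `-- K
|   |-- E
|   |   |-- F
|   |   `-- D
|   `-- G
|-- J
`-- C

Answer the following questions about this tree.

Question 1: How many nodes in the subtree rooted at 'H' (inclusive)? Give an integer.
Subtree rooted at H contains: B, D, E, F, G, H, K
Count = 7

Answer: 7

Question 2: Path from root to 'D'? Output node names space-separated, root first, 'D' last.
Answer: A H E D

Derivation:
Walk down from root: A -> H -> E -> D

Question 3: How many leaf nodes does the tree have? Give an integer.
Leaves (nodes with no children): C, D, F, G, J, K

Answer: 6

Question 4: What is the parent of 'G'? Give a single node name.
Scan adjacency: G appears as child of H

Answer: H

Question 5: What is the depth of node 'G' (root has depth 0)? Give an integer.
Path from root to G: A -> H -> G
Depth = number of edges = 2

Answer: 2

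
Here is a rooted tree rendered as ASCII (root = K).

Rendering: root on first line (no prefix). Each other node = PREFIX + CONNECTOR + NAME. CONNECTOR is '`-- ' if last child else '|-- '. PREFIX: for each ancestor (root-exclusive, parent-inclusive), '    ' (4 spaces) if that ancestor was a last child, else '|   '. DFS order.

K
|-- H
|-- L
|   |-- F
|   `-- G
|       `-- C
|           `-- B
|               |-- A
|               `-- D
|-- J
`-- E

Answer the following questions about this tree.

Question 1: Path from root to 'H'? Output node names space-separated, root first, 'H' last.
Walk down from root: K -> H

Answer: K H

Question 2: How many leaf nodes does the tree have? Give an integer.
Answer: 6

Derivation:
Leaves (nodes with no children): A, D, E, F, H, J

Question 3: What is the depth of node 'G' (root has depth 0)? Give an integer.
Path from root to G: K -> L -> G
Depth = number of edges = 2

Answer: 2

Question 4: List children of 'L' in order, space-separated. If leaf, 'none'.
Node L's children (from adjacency): F, G

Answer: F G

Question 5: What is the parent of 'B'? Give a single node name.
Scan adjacency: B appears as child of C

Answer: C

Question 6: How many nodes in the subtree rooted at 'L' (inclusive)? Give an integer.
Subtree rooted at L contains: A, B, C, D, F, G, L
Count = 7

Answer: 7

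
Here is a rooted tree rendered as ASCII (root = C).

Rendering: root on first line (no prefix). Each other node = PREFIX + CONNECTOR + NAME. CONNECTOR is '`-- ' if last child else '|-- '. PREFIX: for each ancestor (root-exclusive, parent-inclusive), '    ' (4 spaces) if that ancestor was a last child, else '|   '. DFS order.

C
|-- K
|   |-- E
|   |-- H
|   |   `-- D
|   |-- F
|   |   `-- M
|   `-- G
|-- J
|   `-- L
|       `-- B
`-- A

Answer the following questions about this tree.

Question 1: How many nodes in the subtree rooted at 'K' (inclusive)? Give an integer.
Subtree rooted at K contains: D, E, F, G, H, K, M
Count = 7

Answer: 7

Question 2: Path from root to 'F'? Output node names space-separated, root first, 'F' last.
Walk down from root: C -> K -> F

Answer: C K F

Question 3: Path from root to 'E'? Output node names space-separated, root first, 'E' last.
Walk down from root: C -> K -> E

Answer: C K E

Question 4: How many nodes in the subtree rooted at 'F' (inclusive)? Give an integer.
Answer: 2

Derivation:
Subtree rooted at F contains: F, M
Count = 2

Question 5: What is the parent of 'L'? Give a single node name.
Answer: J

Derivation:
Scan adjacency: L appears as child of J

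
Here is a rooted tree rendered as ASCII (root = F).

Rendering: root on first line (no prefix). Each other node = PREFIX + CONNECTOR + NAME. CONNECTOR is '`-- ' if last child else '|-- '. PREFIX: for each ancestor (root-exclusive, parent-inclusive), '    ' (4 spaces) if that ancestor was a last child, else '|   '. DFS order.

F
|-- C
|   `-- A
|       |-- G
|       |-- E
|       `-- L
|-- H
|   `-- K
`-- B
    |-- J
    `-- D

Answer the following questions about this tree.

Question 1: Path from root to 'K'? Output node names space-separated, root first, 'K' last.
Walk down from root: F -> H -> K

Answer: F H K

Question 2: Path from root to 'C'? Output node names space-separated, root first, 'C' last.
Answer: F C

Derivation:
Walk down from root: F -> C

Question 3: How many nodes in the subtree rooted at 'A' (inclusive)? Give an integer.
Answer: 4

Derivation:
Subtree rooted at A contains: A, E, G, L
Count = 4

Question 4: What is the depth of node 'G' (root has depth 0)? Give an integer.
Path from root to G: F -> C -> A -> G
Depth = number of edges = 3

Answer: 3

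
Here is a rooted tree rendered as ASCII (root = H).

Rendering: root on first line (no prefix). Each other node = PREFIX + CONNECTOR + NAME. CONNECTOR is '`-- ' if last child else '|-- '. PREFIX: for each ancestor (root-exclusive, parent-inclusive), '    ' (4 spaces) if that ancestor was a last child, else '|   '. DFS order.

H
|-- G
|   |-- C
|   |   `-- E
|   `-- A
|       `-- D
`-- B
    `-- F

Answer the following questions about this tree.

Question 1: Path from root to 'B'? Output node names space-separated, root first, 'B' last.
Walk down from root: H -> B

Answer: H B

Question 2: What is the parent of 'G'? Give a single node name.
Scan adjacency: G appears as child of H

Answer: H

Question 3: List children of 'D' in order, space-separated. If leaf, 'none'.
Answer: none

Derivation:
Node D's children (from adjacency): (leaf)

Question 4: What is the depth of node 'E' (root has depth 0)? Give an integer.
Path from root to E: H -> G -> C -> E
Depth = number of edges = 3

Answer: 3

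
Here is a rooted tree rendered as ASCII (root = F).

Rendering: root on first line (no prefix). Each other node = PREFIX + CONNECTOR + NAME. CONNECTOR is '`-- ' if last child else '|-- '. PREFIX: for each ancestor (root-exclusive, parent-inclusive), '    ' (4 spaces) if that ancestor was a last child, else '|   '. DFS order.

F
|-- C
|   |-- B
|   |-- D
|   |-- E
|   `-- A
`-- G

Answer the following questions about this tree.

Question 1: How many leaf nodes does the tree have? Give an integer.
Leaves (nodes with no children): A, B, D, E, G

Answer: 5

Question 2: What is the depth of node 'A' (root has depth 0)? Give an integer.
Path from root to A: F -> C -> A
Depth = number of edges = 2

Answer: 2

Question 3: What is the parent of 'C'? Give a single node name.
Scan adjacency: C appears as child of F

Answer: F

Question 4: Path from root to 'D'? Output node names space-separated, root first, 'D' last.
Walk down from root: F -> C -> D

Answer: F C D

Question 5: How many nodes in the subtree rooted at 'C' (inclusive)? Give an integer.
Answer: 5

Derivation:
Subtree rooted at C contains: A, B, C, D, E
Count = 5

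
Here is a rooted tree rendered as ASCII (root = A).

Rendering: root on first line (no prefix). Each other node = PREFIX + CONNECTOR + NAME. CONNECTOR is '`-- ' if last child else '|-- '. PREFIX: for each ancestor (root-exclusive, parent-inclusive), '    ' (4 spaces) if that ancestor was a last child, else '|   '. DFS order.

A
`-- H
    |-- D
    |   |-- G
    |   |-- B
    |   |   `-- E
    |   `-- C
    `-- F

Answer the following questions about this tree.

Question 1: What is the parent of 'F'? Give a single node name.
Answer: H

Derivation:
Scan adjacency: F appears as child of H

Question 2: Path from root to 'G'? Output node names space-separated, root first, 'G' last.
Walk down from root: A -> H -> D -> G

Answer: A H D G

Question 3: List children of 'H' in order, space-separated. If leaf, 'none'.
Node H's children (from adjacency): D, F

Answer: D F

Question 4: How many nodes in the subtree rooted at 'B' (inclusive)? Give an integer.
Subtree rooted at B contains: B, E
Count = 2

Answer: 2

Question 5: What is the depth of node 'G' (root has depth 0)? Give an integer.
Path from root to G: A -> H -> D -> G
Depth = number of edges = 3

Answer: 3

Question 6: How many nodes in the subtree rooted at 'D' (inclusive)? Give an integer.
Subtree rooted at D contains: B, C, D, E, G
Count = 5

Answer: 5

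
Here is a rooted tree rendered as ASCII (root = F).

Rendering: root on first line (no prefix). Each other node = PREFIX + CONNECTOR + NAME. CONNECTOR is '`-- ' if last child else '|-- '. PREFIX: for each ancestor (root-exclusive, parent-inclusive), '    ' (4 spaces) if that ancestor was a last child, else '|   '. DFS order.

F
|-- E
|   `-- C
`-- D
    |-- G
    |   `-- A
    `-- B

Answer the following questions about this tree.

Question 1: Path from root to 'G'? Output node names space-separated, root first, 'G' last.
Walk down from root: F -> D -> G

Answer: F D G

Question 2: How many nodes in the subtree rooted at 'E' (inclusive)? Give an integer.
Answer: 2

Derivation:
Subtree rooted at E contains: C, E
Count = 2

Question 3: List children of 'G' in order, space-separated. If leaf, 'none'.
Node G's children (from adjacency): A

Answer: A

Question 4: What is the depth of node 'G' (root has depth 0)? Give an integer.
Answer: 2

Derivation:
Path from root to G: F -> D -> G
Depth = number of edges = 2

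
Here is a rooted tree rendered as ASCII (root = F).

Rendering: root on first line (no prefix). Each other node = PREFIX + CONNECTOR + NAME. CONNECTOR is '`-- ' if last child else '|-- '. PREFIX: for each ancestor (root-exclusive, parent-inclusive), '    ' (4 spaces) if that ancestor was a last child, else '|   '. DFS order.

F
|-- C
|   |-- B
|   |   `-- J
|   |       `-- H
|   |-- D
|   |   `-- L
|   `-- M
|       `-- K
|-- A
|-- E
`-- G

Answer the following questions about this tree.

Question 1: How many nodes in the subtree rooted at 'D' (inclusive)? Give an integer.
Subtree rooted at D contains: D, L
Count = 2

Answer: 2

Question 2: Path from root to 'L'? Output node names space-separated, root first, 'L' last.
Answer: F C D L

Derivation:
Walk down from root: F -> C -> D -> L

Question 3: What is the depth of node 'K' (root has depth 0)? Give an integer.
Path from root to K: F -> C -> M -> K
Depth = number of edges = 3

Answer: 3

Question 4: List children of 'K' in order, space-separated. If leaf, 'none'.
Node K's children (from adjacency): (leaf)

Answer: none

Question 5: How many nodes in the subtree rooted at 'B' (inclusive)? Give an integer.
Answer: 3

Derivation:
Subtree rooted at B contains: B, H, J
Count = 3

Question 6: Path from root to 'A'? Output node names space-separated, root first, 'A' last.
Walk down from root: F -> A

Answer: F A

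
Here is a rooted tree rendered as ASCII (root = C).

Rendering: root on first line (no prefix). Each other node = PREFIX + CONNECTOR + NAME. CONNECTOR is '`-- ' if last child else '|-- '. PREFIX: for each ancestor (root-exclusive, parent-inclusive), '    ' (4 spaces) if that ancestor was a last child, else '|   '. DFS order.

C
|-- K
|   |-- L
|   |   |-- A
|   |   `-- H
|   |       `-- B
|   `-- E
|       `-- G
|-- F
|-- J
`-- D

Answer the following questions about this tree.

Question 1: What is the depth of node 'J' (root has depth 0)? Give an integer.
Answer: 1

Derivation:
Path from root to J: C -> J
Depth = number of edges = 1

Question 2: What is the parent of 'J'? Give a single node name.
Answer: C

Derivation:
Scan adjacency: J appears as child of C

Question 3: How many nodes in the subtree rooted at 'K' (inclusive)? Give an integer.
Subtree rooted at K contains: A, B, E, G, H, K, L
Count = 7

Answer: 7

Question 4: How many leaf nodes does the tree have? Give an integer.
Answer: 6

Derivation:
Leaves (nodes with no children): A, B, D, F, G, J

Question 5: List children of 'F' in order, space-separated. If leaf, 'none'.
Answer: none

Derivation:
Node F's children (from adjacency): (leaf)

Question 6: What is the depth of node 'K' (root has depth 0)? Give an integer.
Answer: 1

Derivation:
Path from root to K: C -> K
Depth = number of edges = 1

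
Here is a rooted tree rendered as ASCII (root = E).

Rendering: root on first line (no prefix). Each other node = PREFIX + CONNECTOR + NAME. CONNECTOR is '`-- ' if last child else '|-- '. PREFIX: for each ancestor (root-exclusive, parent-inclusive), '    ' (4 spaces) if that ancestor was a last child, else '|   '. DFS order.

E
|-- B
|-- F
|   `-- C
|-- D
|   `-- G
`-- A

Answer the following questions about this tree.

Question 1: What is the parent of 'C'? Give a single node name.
Scan adjacency: C appears as child of F

Answer: F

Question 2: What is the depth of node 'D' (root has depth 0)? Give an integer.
Answer: 1

Derivation:
Path from root to D: E -> D
Depth = number of edges = 1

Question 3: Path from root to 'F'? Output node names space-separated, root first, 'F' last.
Walk down from root: E -> F

Answer: E F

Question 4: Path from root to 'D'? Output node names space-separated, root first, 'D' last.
Walk down from root: E -> D

Answer: E D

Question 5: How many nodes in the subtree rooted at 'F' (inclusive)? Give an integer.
Answer: 2

Derivation:
Subtree rooted at F contains: C, F
Count = 2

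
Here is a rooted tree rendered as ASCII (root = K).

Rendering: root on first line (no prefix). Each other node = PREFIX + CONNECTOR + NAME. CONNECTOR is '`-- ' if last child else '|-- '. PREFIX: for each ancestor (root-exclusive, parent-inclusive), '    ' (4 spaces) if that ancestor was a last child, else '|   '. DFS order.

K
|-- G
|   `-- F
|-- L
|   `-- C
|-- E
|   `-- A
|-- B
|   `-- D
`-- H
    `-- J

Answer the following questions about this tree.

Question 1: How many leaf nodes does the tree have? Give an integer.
Answer: 5

Derivation:
Leaves (nodes with no children): A, C, D, F, J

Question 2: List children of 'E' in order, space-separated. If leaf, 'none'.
Answer: A

Derivation:
Node E's children (from adjacency): A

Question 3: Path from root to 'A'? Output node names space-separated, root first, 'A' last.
Answer: K E A

Derivation:
Walk down from root: K -> E -> A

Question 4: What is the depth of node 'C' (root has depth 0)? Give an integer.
Path from root to C: K -> L -> C
Depth = number of edges = 2

Answer: 2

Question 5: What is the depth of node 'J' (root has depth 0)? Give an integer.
Answer: 2

Derivation:
Path from root to J: K -> H -> J
Depth = number of edges = 2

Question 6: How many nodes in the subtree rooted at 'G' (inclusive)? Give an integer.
Subtree rooted at G contains: F, G
Count = 2

Answer: 2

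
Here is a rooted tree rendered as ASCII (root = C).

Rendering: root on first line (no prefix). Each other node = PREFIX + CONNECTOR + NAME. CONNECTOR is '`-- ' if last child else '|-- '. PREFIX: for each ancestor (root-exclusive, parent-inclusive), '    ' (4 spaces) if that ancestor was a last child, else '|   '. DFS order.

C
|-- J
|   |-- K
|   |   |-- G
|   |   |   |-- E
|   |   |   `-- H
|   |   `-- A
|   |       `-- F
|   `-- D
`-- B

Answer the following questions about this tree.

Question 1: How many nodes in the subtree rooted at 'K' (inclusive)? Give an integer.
Subtree rooted at K contains: A, E, F, G, H, K
Count = 6

Answer: 6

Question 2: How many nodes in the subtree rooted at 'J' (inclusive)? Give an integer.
Answer: 8

Derivation:
Subtree rooted at J contains: A, D, E, F, G, H, J, K
Count = 8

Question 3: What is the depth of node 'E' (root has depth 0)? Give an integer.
Answer: 4

Derivation:
Path from root to E: C -> J -> K -> G -> E
Depth = number of edges = 4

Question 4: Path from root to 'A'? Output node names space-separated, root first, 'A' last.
Answer: C J K A

Derivation:
Walk down from root: C -> J -> K -> A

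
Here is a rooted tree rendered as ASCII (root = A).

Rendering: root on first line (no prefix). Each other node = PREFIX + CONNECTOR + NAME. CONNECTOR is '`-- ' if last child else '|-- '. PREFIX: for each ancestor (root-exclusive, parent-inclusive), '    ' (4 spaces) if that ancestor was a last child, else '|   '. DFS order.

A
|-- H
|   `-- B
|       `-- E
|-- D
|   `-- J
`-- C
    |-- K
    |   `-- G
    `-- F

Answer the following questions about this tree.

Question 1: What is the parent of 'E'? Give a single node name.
Answer: B

Derivation:
Scan adjacency: E appears as child of B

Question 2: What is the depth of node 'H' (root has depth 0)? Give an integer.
Answer: 1

Derivation:
Path from root to H: A -> H
Depth = number of edges = 1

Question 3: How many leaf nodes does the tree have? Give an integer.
Leaves (nodes with no children): E, F, G, J

Answer: 4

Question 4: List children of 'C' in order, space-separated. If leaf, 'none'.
Answer: K F

Derivation:
Node C's children (from adjacency): K, F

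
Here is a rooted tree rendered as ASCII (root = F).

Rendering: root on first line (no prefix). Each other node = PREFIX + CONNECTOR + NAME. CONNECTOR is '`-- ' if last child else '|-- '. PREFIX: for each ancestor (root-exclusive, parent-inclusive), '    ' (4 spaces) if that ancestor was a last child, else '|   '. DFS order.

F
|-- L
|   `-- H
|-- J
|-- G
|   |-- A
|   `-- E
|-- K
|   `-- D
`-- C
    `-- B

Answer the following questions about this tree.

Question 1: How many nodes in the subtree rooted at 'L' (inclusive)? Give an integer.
Subtree rooted at L contains: H, L
Count = 2

Answer: 2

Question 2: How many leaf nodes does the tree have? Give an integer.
Answer: 6

Derivation:
Leaves (nodes with no children): A, B, D, E, H, J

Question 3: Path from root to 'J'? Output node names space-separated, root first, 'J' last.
Walk down from root: F -> J

Answer: F J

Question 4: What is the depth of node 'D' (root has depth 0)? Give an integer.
Answer: 2

Derivation:
Path from root to D: F -> K -> D
Depth = number of edges = 2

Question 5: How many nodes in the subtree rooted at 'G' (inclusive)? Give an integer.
Answer: 3

Derivation:
Subtree rooted at G contains: A, E, G
Count = 3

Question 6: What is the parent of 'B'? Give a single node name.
Answer: C

Derivation:
Scan adjacency: B appears as child of C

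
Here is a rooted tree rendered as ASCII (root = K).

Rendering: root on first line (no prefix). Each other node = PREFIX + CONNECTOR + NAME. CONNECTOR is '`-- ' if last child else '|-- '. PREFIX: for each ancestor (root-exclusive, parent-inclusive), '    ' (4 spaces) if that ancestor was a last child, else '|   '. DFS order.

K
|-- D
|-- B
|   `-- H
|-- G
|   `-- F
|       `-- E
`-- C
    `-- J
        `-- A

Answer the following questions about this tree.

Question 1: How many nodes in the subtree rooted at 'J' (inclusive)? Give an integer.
Subtree rooted at J contains: A, J
Count = 2

Answer: 2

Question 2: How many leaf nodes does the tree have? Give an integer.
Answer: 4

Derivation:
Leaves (nodes with no children): A, D, E, H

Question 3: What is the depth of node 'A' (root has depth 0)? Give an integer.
Answer: 3

Derivation:
Path from root to A: K -> C -> J -> A
Depth = number of edges = 3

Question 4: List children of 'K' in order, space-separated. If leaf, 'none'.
Answer: D B G C

Derivation:
Node K's children (from adjacency): D, B, G, C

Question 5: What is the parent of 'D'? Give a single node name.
Answer: K

Derivation:
Scan adjacency: D appears as child of K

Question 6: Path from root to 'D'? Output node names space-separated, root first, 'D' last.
Walk down from root: K -> D

Answer: K D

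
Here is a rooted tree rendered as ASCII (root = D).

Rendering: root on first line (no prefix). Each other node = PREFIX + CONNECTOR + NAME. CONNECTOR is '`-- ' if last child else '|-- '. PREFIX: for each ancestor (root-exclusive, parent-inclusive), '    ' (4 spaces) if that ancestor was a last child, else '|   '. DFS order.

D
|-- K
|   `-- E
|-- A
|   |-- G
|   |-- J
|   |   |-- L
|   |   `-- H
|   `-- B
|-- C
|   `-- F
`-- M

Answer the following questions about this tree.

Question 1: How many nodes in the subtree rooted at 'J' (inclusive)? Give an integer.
Answer: 3

Derivation:
Subtree rooted at J contains: H, J, L
Count = 3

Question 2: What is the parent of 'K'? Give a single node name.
Answer: D

Derivation:
Scan adjacency: K appears as child of D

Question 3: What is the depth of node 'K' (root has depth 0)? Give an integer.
Answer: 1

Derivation:
Path from root to K: D -> K
Depth = number of edges = 1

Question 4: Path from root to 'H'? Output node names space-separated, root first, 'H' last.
Answer: D A J H

Derivation:
Walk down from root: D -> A -> J -> H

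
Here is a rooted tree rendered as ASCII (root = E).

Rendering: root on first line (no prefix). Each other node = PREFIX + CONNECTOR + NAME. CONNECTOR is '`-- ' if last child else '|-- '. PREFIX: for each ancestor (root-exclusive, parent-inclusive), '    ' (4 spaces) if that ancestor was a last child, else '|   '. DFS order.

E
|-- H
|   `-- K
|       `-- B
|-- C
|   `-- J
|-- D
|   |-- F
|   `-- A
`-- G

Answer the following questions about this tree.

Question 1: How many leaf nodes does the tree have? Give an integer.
Leaves (nodes with no children): A, B, F, G, J

Answer: 5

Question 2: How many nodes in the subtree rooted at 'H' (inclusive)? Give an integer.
Subtree rooted at H contains: B, H, K
Count = 3

Answer: 3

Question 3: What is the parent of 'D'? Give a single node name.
Scan adjacency: D appears as child of E

Answer: E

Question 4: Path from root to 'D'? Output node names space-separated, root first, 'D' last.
Answer: E D

Derivation:
Walk down from root: E -> D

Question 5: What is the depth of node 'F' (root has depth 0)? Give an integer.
Answer: 2

Derivation:
Path from root to F: E -> D -> F
Depth = number of edges = 2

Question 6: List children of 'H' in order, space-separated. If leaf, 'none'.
Answer: K

Derivation:
Node H's children (from adjacency): K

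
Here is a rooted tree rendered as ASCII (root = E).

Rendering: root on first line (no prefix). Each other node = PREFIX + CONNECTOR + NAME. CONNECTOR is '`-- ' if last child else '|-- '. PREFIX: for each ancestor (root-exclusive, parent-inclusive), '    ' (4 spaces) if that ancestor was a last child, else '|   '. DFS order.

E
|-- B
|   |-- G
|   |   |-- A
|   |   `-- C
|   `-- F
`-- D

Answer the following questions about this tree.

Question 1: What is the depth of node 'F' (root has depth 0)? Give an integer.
Answer: 2

Derivation:
Path from root to F: E -> B -> F
Depth = number of edges = 2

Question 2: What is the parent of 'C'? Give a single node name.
Answer: G

Derivation:
Scan adjacency: C appears as child of G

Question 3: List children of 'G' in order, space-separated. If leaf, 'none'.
Node G's children (from adjacency): A, C

Answer: A C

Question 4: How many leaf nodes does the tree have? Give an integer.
Answer: 4

Derivation:
Leaves (nodes with no children): A, C, D, F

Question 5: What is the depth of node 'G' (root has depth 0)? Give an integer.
Answer: 2

Derivation:
Path from root to G: E -> B -> G
Depth = number of edges = 2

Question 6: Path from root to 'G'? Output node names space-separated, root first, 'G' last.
Answer: E B G

Derivation:
Walk down from root: E -> B -> G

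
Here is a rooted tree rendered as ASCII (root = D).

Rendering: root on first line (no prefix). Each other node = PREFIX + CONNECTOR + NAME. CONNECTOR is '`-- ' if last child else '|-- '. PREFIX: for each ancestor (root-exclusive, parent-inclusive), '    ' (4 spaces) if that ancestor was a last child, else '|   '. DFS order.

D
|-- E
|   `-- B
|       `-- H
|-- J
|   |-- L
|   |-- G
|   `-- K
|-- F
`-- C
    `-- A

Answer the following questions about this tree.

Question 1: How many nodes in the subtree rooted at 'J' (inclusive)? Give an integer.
Subtree rooted at J contains: G, J, K, L
Count = 4

Answer: 4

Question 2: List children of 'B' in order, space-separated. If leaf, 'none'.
Node B's children (from adjacency): H

Answer: H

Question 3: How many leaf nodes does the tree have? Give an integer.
Leaves (nodes with no children): A, F, G, H, K, L

Answer: 6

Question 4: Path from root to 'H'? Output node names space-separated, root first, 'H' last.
Answer: D E B H

Derivation:
Walk down from root: D -> E -> B -> H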